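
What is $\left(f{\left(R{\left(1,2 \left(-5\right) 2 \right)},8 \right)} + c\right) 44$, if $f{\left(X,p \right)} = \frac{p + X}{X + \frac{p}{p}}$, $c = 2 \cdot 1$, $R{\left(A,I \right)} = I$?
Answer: $\frac{2200}{19} \approx 115.79$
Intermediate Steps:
$c = 2$
$f{\left(X,p \right)} = \frac{X + p}{1 + X}$ ($f{\left(X,p \right)} = \frac{X + p}{X + 1} = \frac{X + p}{1 + X}$)
$\left(f{\left(R{\left(1,2 \left(-5\right) 2 \right)},8 \right)} + c\right) 44 = \left(\frac{2 \left(-5\right) 2 + 8}{1 + 2 \left(-5\right) 2} + 2\right) 44 = \left(\frac{\left(-10\right) 2 + 8}{1 - 20} + 2\right) 44 = \left(\frac{-20 + 8}{1 - 20} + 2\right) 44 = \left(\frac{1}{-19} \left(-12\right) + 2\right) 44 = \left(\left(- \frac{1}{19}\right) \left(-12\right) + 2\right) 44 = \left(\frac{12}{19} + 2\right) 44 = \frac{50}{19} \cdot 44 = \frac{2200}{19}$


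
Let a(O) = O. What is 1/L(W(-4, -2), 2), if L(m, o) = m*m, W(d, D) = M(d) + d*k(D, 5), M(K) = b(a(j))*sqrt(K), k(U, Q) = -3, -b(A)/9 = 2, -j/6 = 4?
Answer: -1/1800 + I/2400 ≈ -0.00055556 + 0.00041667*I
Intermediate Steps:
j = -24 (j = -6*4 = -24)
b(A) = -18 (b(A) = -9*2 = -18)
M(K) = -18*sqrt(K)
W(d, D) = -18*sqrt(d) - 3*d (W(d, D) = -18*sqrt(d) + d*(-3) = -18*sqrt(d) - 3*d)
L(m, o) = m**2
1/L(W(-4, -2), 2) = 1/((-36*I - 3*(-4))**2) = 1/((-36*I + 12)**2) = 1/((12 - 36*I)**2) = (12 - 36*I)**(-2)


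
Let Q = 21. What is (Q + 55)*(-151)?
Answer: -11476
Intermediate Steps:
(Q + 55)*(-151) = (21 + 55)*(-151) = 76*(-151) = -11476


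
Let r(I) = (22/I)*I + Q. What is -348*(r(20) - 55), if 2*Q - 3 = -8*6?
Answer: 19314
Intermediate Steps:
Q = -45/2 (Q = 3/2 + (-8*6)/2 = 3/2 + (½)*(-48) = 3/2 - 24 = -45/2 ≈ -22.500)
r(I) = -½ (r(I) = (22/I)*I - 45/2 = 22 - 45/2 = -½)
-348*(r(20) - 55) = -348*(-½ - 55) = -348*(-111/2) = 19314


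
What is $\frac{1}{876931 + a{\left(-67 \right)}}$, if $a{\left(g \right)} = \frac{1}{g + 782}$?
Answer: $\frac{715}{627005666} \approx 1.1403 \cdot 10^{-6}$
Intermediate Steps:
$a{\left(g \right)} = \frac{1}{782 + g}$
$\frac{1}{876931 + a{\left(-67 \right)}} = \frac{1}{876931 + \frac{1}{782 - 67}} = \frac{1}{876931 + \frac{1}{715}} = \frac{1}{\frac{627005666}{715}} = \frac{715}{627005666}$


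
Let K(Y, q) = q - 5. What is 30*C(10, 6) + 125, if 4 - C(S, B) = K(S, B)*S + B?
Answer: -235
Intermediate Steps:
K(Y, q) = -5 + q
C(S, B) = 4 - B - S*(-5 + B) (C(S, B) = 4 - ((-5 + B)*S + B) = 4 - (S*(-5 + B) + B) = 4 - (B + S*(-5 + B)) = 4 + (-B - S*(-5 + B)) = 4 - B - S*(-5 + B))
30*C(10, 6) + 125 = 30*(4 - 1*6 - 1*10*(-5 + 6)) + 125 = 30*(4 - 6 - 1*10*1) + 125 = 30*(4 - 6 - 10) + 125 = 30*(-12) + 125 = -360 + 125 = -235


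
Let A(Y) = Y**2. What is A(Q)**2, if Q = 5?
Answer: 625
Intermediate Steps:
A(Q)**2 = (5**2)**2 = 25**2 = 625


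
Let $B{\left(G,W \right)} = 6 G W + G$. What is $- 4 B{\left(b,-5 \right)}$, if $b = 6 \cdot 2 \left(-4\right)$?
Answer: $-5568$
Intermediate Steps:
$b = -48$ ($b = 12 \left(-4\right) = -48$)
$B{\left(G,W \right)} = G + 6 G W$ ($B{\left(G,W \right)} = 6 G W + G = G + 6 G W$)
$- 4 B{\left(b,-5 \right)} = - 4 \left(- 48 \left(1 + 6 \left(-5\right)\right)\right) = - 4 \left(- 48 \left(1 - 30\right)\right) = - 4 \left(\left(-48\right) \left(-29\right)\right) = \left(-4\right) 1392 = -5568$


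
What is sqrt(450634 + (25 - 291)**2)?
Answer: sqrt(521390) ≈ 722.07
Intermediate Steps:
sqrt(450634 + (25 - 291)**2) = sqrt(450634 + (-266)**2) = sqrt(450634 + 70756) = sqrt(521390)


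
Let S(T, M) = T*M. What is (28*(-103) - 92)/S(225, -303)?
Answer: 992/22725 ≈ 0.043652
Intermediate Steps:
S(T, M) = M*T
(28*(-103) - 92)/S(225, -303) = (28*(-103) - 92)/((-303*225)) = (-2884 - 92)/(-68175) = -2976*(-1/68175) = 992/22725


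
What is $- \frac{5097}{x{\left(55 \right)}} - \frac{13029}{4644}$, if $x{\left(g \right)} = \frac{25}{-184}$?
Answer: $\frac{33760003}{900} \approx 37511.0$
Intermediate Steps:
$x{\left(g \right)} = - \frac{25}{184}$ ($x{\left(g \right)} = 25 \left(- \frac{1}{184}\right) = - \frac{25}{184}$)
$- \frac{5097}{x{\left(55 \right)}} - \frac{13029}{4644} = - \frac{5097}{- \frac{25}{184}} - \frac{13029}{4644} = \left(-5097\right) \left(- \frac{184}{25}\right) - \frac{101}{36} = \frac{937848}{25} - \frac{101}{36} = \frac{33760003}{900}$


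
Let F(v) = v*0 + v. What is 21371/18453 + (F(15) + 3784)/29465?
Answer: 699799462/543717645 ≈ 1.2871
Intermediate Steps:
F(v) = v (F(v) = 0 + v = v)
21371/18453 + (F(15) + 3784)/29465 = 21371/18453 + (15 + 3784)/29465 = 21371*(1/18453) + 3799*(1/29465) = 21371/18453 + 3799/29465 = 699799462/543717645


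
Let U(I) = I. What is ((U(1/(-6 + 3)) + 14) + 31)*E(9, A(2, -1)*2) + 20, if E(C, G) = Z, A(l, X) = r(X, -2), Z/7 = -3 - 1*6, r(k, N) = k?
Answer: -2794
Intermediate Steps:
Z = -63 (Z = 7*(-3 - 1*6) = 7*(-3 - 6) = 7*(-9) = -63)
A(l, X) = X
E(C, G) = -63
((U(1/(-6 + 3)) + 14) + 31)*E(9, A(2, -1)*2) + 20 = ((1/(-6 + 3) + 14) + 31)*(-63) + 20 = ((1/(-3) + 14) + 31)*(-63) + 20 = ((-⅓ + 14) + 31)*(-63) + 20 = (41/3 + 31)*(-63) + 20 = (134/3)*(-63) + 20 = -2814 + 20 = -2794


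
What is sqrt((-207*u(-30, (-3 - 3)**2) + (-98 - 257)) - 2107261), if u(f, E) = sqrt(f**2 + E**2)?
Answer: sqrt(-2107616 - 1242*sqrt(61)) ≈ 1455.1*I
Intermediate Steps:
u(f, E) = sqrt(E**2 + f**2)
sqrt((-207*u(-30, (-3 - 3)**2) + (-98 - 257)) - 2107261) = sqrt((-207*sqrt(((-3 - 3)**2)**2 + (-30)**2) + (-98 - 257)) - 2107261) = sqrt((-207*sqrt(((-6)**2)**2 + 900) - 355) - 2107261) = sqrt((-207*sqrt(36**2 + 900) - 355) - 2107261) = sqrt((-207*sqrt(1296 + 900) - 355) - 2107261) = sqrt((-1242*sqrt(61) - 355) - 2107261) = sqrt((-355 - 1242*sqrt(61)) - 2107261) = sqrt(-2107616 - 1242*sqrt(61))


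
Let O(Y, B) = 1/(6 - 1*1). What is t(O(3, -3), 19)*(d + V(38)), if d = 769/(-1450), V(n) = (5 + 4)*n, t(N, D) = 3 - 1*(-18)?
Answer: 10397751/1450 ≈ 7170.9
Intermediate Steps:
O(Y, B) = 1/5 (O(Y, B) = 1/(6 - 1) = 1/5)
t(N, D) = 21 (t(N, D) = 3 + 18 = 21)
V(n) = 9*n
d = -769/1450 (d = 769*(-1/1450) = -769/1450 ≈ -0.53034)
t(O(3, -3), 19)*(d + V(38)) = 21*(-769/1450 + 9*38) = 21*(-769/1450 + 342) = 21*(495131/1450) = 10397751/1450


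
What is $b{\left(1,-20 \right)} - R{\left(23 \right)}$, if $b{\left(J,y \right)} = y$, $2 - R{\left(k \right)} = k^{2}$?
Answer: $507$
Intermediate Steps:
$R{\left(k \right)} = 2 - k^{2}$
$b{\left(1,-20 \right)} - R{\left(23 \right)} = -20 - \left(2 - 23^{2}\right) = -20 - \left(2 - 529\right) = -20 - -527 = -20 + 527 = 507$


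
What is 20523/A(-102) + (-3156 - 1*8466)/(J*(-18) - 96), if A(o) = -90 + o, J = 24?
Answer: -59755/704 ≈ -84.879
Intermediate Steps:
20523/A(-102) + (-3156 - 1*8466)/(J*(-18) - 96) = 20523/(-90 - 102) + (-3156 - 1*8466)/(24*(-18) - 96) = 20523/(-192) + (-3156 - 8466)/(-432 - 96) = 20523*(-1/192) - 11622/(-528) = -6841/64 - 11622*(-1/528) = -6841/64 + 1937/88 = -59755/704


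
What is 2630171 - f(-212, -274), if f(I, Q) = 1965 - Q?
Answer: 2627932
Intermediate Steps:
2630171 - f(-212, -274) = 2630171 - (1965 - 1*(-274)) = 2630171 - (1965 + 274) = 2630171 - 1*2239 = 2630171 - 2239 = 2627932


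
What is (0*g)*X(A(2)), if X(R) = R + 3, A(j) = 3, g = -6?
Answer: 0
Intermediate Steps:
X(R) = 3 + R
(0*g)*X(A(2)) = (0*(-6))*(3 + 3) = 0*6 = 0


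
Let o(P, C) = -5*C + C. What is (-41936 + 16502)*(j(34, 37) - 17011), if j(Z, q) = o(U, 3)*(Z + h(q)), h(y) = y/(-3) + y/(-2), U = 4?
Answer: 433624266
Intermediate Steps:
o(P, C) = -4*C
h(y) = -5*y/6 (h(y) = y*(-⅓) + y*(-½) = -y/3 - y/2 = -5*y/6)
j(Z, q) = -12*Z + 10*q (j(Z, q) = (-4*3)*(Z - 5*q/6) = -12*(Z - 5*q/6) = -12*Z + 10*q)
(-41936 + 16502)*(j(34, 37) - 17011) = (-41936 + 16502)*((-12*34 + 10*37) - 17011) = -25434*((-408 + 370) - 17011) = -25434*(-38 - 17011) = -25434*(-17049) = 433624266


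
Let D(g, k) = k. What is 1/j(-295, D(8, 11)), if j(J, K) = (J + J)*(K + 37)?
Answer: -1/28320 ≈ -3.5311e-5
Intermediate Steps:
j(J, K) = 2*J*(37 + K) (j(J, K) = (2*J)*(37 + K) = 2*J*(37 + K))
1/j(-295, D(8, 11)) = 1/(2*(-295)*(37 + 11)) = 1/(2*(-295)*48) = 1/(-28320) = -1/28320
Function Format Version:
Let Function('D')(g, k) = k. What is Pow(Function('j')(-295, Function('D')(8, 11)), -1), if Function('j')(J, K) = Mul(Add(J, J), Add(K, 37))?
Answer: Rational(-1, 28320) ≈ -3.5311e-5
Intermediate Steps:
Function('j')(J, K) = Mul(2, J, Add(37, K)) (Function('j')(J, K) = Mul(Mul(2, J), Add(37, K)) = Mul(2, J, Add(37, K)))
Pow(Function('j')(-295, Function('D')(8, 11)), -1) = Pow(Mul(2, -295, Add(37, 11)), -1) = Pow(Mul(2, -295, 48), -1) = Pow(-28320, -1) = Rational(-1, 28320)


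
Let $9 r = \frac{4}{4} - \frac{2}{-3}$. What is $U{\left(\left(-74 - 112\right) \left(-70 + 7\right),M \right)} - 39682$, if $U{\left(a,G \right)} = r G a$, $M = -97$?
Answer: $-250172$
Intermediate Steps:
$r = \frac{5}{27}$ ($r = \frac{\frac{4}{4} - \frac{2}{-3}}{9} = \frac{4 \cdot \frac{1}{4} - - \frac{2}{3}}{9} = \frac{1 + \frac{2}{3}}{9} = \frac{1}{9} \cdot \frac{5}{3} = \frac{5}{27} \approx 0.18519$)
$U{\left(a,G \right)} = \frac{5 G a}{27}$ ($U{\left(a,G \right)} = \frac{5 G}{27} a = \frac{5 G a}{27}$)
$U{\left(\left(-74 - 112\right) \left(-70 + 7\right),M \right)} - 39682 = \frac{5}{27} \left(-97\right) \left(-74 - 112\right) \left(-70 + 7\right) - 39682 = \frac{5}{27} \left(-97\right) \left(\left(-186\right) \left(-63\right)\right) - 39682 = \frac{5}{27} \left(-97\right) 11718 - 39682 = -210490 - 39682 = -250172$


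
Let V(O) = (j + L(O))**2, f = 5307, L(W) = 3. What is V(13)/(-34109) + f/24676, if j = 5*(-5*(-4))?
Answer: -80771221/841673684 ≈ -0.095965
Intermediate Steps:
j = 100 (j = 5*20 = 100)
V(O) = 10609 (V(O) = (100 + 3)**2 = 103**2 = 10609)
V(13)/(-34109) + f/24676 = 10609/(-34109) + 5307/24676 = 10609*(-1/34109) + 5307*(1/24676) = -10609/34109 + 5307/24676 = -80771221/841673684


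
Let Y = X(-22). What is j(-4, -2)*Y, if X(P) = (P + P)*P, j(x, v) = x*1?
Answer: -3872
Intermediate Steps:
j(x, v) = x
X(P) = 2*P² (X(P) = (2*P)*P = 2*P²)
Y = 968 (Y = 2*(-22)² = 2*484 = 968)
j(-4, -2)*Y = -4*968 = -3872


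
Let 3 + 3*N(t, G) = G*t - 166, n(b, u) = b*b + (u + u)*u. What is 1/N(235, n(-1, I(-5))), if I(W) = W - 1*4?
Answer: 1/12712 ≈ 7.8666e-5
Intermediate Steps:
I(W) = -4 + W (I(W) = W - 4 = -4 + W)
n(b, u) = b² + 2*u² (n(b, u) = b² + (2*u)*u = b² + 2*u²)
N(t, G) = -169/3 + G*t/3 (N(t, G) = -1 + (G*t - 166)/3 = -1 + (-166 + G*t)/3 = -1 + (-166/3 + G*t/3) = -169/3 + G*t/3)
1/N(235, n(-1, I(-5))) = 1/(-169/3 + (⅓)*((-1)² + 2*(-4 - 5)²)*235) = 1/(-169/3 + (⅓)*(1 + 2*(-9)²)*235) = 1/(-169/3 + (⅓)*(1 + 2*81)*235) = 1/(-169/3 + (⅓)*(1 + 162)*235) = 1/(-169/3 + (⅓)*163*235) = 1/(-169/3 + 38305/3) = 1/12712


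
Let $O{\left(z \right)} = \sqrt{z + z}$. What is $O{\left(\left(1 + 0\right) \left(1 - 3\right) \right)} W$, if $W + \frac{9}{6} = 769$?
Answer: $1535 i \approx 1535.0 i$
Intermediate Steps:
$O{\left(z \right)} = \sqrt{2} \sqrt{z}$ ($O{\left(z \right)} = \sqrt{2 z} = \sqrt{2} \sqrt{z}$)
$W = \frac{1535}{2}$ ($W = - \frac{3}{2} + 769 = \frac{1535}{2} \approx 767.5$)
$O{\left(\left(1 + 0\right) \left(1 - 3\right) \right)} W = \sqrt{2} \sqrt{\left(1 + 0\right) \left(1 - 3\right)} \frac{1535}{2} = \sqrt{2} \sqrt{1 \left(-2\right)} \frac{1535}{2} = \sqrt{2} \sqrt{-2} \cdot \frac{1535}{2} = \sqrt{2} i \sqrt{2} \cdot \frac{1535}{2} = 2 i \frac{1535}{2} = 1535 i$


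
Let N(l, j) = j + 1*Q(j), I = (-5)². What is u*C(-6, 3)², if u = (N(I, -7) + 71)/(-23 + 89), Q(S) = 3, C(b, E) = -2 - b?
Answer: 536/33 ≈ 16.242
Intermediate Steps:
I = 25
N(l, j) = 3 + j (N(l, j) = j + 1*3 = j + 3 = 3 + j)
u = 67/66 (u = ((3 - 7) + 71)/(-23 + 89) = (-4 + 71)/66 = 67*(1/66) = 67/66 ≈ 1.0152)
u*C(-6, 3)² = 67*(-2 - 1*(-6))²/66 = 67*(-2 + 6)²/66 = (67/66)*4² = (67/66)*16 = 536/33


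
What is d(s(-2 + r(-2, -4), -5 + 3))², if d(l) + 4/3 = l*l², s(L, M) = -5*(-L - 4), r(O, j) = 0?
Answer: 8976016/9 ≈ 9.9734e+5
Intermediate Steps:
s(L, M) = 20 + 5*L (s(L, M) = -5*(-4 - L) = 20 + 5*L)
d(l) = -4/3 + l³ (d(l) = -4/3 + l*l² = -4/3 + l³)
d(s(-2 + r(-2, -4), -5 + 3))² = (-4/3 + (20 + 5*(-2 + 0))³)² = (-4/3 + (20 + 5*(-2))³)² = (-4/3 + (20 - 10)³)² = (-4/3 + 10³)² = (-4/3 + 1000)² = (2996/3)² = 8976016/9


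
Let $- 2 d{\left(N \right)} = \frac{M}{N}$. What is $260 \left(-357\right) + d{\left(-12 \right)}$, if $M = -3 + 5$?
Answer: $- \frac{1113839}{12} \approx -92820.0$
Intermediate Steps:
$M = 2$
$d{\left(N \right)} = - \frac{1}{N}$ ($d{\left(N \right)} = - \frac{2 \frac{1}{N}}{2} = - \frac{1}{N}$)
$260 \left(-357\right) + d{\left(-12 \right)} = 260 \left(-357\right) - \frac{1}{-12} = -92820 - - \frac{1}{12} = -92820 + \frac{1}{12} = - \frac{1113839}{12}$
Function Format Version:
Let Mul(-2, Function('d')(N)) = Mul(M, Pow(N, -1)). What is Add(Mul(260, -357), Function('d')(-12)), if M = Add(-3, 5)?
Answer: Rational(-1113839, 12) ≈ -92820.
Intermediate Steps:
M = 2
Function('d')(N) = Mul(-1, Pow(N, -1)) (Function('d')(N) = Mul(Rational(-1, 2), Mul(2, Pow(N, -1))) = Mul(-1, Pow(N, -1)))
Add(Mul(260, -357), Function('d')(-12)) = Add(Mul(260, -357), Mul(-1, Pow(-12, -1))) = Add(-92820, Mul(-1, Rational(-1, 12))) = Add(-92820, Rational(1, 12)) = Rational(-1113839, 12)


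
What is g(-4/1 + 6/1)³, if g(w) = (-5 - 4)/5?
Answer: -729/125 ≈ -5.8320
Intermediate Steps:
g(w) = -9/5 (g(w) = -9*⅕ = -9/5)
g(-4/1 + 6/1)³ = (-9/5)³ = -729/125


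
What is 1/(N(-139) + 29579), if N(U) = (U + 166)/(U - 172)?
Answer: 311/9199042 ≈ 3.3808e-5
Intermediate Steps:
N(U) = (166 + U)/(-172 + U)
1/(N(-139) + 29579) = 1/((166 - 139)/(-172 - 139) + 29579) = 1/(27/(-311) + 29579) = 1/(-1/311*27 + 29579) = 1/(-27/311 + 29579) = 1/(9199042/311) = 311/9199042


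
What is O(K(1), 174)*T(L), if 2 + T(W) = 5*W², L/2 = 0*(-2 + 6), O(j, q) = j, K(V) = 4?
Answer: -8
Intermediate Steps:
L = 0 (L = 2*(0*(-2 + 6)) = 2*(0*4) = 2*0 = 0)
T(W) = -2 + 5*W²
O(K(1), 174)*T(L) = 4*(-2 + 5*0²) = 4*(-2 + 5*0) = 4*(-2 + 0) = 4*(-2) = -8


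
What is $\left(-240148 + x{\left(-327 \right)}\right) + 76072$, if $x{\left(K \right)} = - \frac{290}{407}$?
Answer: $- \frac{66779222}{407} \approx -1.6408 \cdot 10^{5}$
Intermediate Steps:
$x{\left(K \right)} = - \frac{290}{407}$ ($x{\left(K \right)} = \left(-290\right) \frac{1}{407} = - \frac{290}{407}$)
$\left(-240148 + x{\left(-327 \right)}\right) + 76072 = \left(-240148 - \frac{290}{407}\right) + 76072 = - \frac{97740526}{407} + 76072 = - \frac{66779222}{407}$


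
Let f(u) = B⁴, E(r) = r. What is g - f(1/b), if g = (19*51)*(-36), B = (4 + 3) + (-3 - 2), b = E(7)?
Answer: -34900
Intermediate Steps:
b = 7
B = 2 (B = 7 - 5 = 2)
g = -34884 (g = 969*(-36) = -34884)
f(u) = 16 (f(u) = 2⁴ = 16)
g - f(1/b) = -34884 - 1*16 = -34884 - 16 = -34900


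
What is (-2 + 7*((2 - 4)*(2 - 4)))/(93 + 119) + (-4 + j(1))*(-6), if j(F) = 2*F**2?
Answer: 1285/106 ≈ 12.123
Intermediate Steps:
(-2 + 7*((2 - 4)*(2 - 4)))/(93 + 119) + (-4 + j(1))*(-6) = (-2 + 7*((2 - 4)*(2 - 4)))/(93 + 119) + (-4 + 2*1**2)*(-6) = (-2 + 7*(-2*(-2)))/212 + (-4 + 2*1)*(-6) = (-2 + 7*4)*(1/212) + (-4 + 2)*(-6) = (-2 + 28)*(1/212) - 2*(-6) = 26*(1/212) + 12 = 13/106 + 12 = 1285/106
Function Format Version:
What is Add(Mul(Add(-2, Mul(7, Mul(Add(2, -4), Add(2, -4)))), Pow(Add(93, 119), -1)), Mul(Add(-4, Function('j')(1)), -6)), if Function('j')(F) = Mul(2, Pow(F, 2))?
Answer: Rational(1285, 106) ≈ 12.123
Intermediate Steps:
Add(Mul(Add(-2, Mul(7, Mul(Add(2, -4), Add(2, -4)))), Pow(Add(93, 119), -1)), Mul(Add(-4, Function('j')(1)), -6)) = Add(Mul(Add(-2, Mul(7, Mul(Add(2, -4), Add(2, -4)))), Pow(Add(93, 119), -1)), Mul(Add(-4, Mul(2, Pow(1, 2))), -6)) = Add(Mul(Add(-2, Mul(7, Mul(-2, -2))), Pow(212, -1)), Mul(Add(-4, Mul(2, 1)), -6)) = Add(Mul(Add(-2, Mul(7, 4)), Rational(1, 212)), Mul(Add(-4, 2), -6)) = Add(Mul(Add(-2, 28), Rational(1, 212)), Mul(-2, -6)) = Add(Mul(26, Rational(1, 212)), 12) = Add(Rational(13, 106), 12) = Rational(1285, 106)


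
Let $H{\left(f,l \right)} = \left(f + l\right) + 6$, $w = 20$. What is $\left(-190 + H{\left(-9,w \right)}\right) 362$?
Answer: $-62626$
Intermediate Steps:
$H{\left(f,l \right)} = 6 + f + l$
$\left(-190 + H{\left(-9,w \right)}\right) 362 = \left(-190 + \left(6 - 9 + 20\right)\right) 362 = \left(-190 + 17\right) 362 = \left(-173\right) 362 = -62626$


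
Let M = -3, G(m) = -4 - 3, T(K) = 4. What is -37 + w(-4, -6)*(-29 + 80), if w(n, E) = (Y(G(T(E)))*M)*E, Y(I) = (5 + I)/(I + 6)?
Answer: 1799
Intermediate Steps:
G(m) = -7
Y(I) = (5 + I)/(6 + I)
w(n, E) = -6*E (w(n, E) = (((5 - 7)/(6 - 7))*(-3))*E = ((-2/(-1))*(-3))*E = (-1*(-2)*(-3))*E = (2*(-3))*E = -6*E)
-37 + w(-4, -6)*(-29 + 80) = -37 + (-6*(-6))*(-29 + 80) = -37 + 36*51 = -37 + 1836 = 1799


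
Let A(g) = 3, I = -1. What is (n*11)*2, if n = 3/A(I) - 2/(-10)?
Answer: 132/5 ≈ 26.400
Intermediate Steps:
n = 6/5 (n = 3/3 - 2/(-10) = 3*(⅓) - 2*(-⅒) = 1 + ⅕ = 6/5 ≈ 1.2000)
(n*11)*2 = ((6/5)*11)*2 = (66/5)*2 = 132/5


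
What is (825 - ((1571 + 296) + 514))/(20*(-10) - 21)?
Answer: 1556/221 ≈ 7.0407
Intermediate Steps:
(825 - ((1571 + 296) + 514))/(20*(-10) - 21) = (825 - (1867 + 514))/(-200 - 21) = (825 - 1*2381)/(-221) = (825 - 2381)*(-1/221) = -1556*(-1/221) = 1556/221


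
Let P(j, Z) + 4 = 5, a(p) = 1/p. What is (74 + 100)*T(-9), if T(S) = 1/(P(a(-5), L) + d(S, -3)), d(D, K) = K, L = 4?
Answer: -87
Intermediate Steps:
P(j, Z) = 1 (P(j, Z) = -4 + 5 = 1)
T(S) = -½ (T(S) = 1/(1 - 3) = 1/(-2) = -½)
(74 + 100)*T(-9) = (74 + 100)*(-½) = 174*(-½) = -87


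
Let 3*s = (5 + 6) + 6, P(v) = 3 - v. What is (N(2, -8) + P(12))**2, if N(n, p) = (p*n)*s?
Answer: 89401/9 ≈ 9933.4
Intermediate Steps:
s = 17/3 (s = ((5 + 6) + 6)/3 = (11 + 6)/3 = (1/3)*17 = 17/3 ≈ 5.6667)
N(n, p) = 17*n*p/3 (N(n, p) = (p*n)*(17/3) = (n*p)*(17/3) = 17*n*p/3)
(N(2, -8) + P(12))**2 = ((17/3)*2*(-8) + (3 - 1*12))**2 = (-272/3 + (3 - 12))**2 = (-272/3 - 9)**2 = (-299/3)**2 = 89401/9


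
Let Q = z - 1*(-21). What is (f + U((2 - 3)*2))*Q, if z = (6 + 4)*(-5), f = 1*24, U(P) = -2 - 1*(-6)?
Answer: -812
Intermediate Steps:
U(P) = 4 (U(P) = -2 + 6 = 4)
f = 24
z = -50 (z = 10*(-5) = -50)
Q = -29 (Q = -50 - 1*(-21) = -50 + 21 = -29)
(f + U((2 - 3)*2))*Q = (24 + 4)*(-29) = 28*(-29) = -812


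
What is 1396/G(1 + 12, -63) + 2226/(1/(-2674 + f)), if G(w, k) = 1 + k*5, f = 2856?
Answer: 63605026/157 ≈ 4.0513e+5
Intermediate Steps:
G(w, k) = 1 + 5*k
1396/G(1 + 12, -63) + 2226/(1/(-2674 + f)) = 1396/(1 + 5*(-63)) + 2226/(1/(-2674 + 2856)) = 1396/(1 - 315) + 2226/(1/182) = 1396/(-314) + 2226/(1/182) = 1396*(-1/314) + 2226*182 = -698/157 + 405132 = 63605026/157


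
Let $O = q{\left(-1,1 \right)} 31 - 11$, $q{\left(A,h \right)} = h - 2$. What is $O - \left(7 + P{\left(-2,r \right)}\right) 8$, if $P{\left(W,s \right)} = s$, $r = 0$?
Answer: $-98$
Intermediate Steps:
$q{\left(A,h \right)} = -2 + h$ ($q{\left(A,h \right)} = h - 2 = -2 + h$)
$O = -42$ ($O = \left(-2 + 1\right) 31 - 11 = \left(-1\right) 31 - 11 = -31 - 11 = -42$)
$O - \left(7 + P{\left(-2,r \right)}\right) 8 = -42 - \left(7 + 0\right) 8 = -42 - 7 \cdot 8 = -42 - 56 = -98$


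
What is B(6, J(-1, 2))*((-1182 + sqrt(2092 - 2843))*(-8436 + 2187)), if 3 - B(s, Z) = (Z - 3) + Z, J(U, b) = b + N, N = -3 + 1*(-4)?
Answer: 118181088 - 99984*I*sqrt(751) ≈ 1.1818e+8 - 2.74e+6*I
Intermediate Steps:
N = -7 (N = -3 - 4 = -7)
J(U, b) = -7 + b (J(U, b) = b - 7 = -7 + b)
B(s, Z) = 6 - 2*Z (B(s, Z) = 3 - ((Z - 3) + Z) = 3 - ((-3 + Z) + Z) = 3 - (-3 + 2*Z) = 3 + (3 - 2*Z) = 6 - 2*Z)
B(6, J(-1, 2))*((-1182 + sqrt(2092 - 2843))*(-8436 + 2187)) = (6 - 2*(-7 + 2))*((-1182 + sqrt(2092 - 2843))*(-8436 + 2187)) = (6 - 2*(-5))*((-1182 + sqrt(-751))*(-6249)) = (6 + 10)*((-1182 + I*sqrt(751))*(-6249)) = 16*(7386318 - 6249*I*sqrt(751)) = 118181088 - 99984*I*sqrt(751)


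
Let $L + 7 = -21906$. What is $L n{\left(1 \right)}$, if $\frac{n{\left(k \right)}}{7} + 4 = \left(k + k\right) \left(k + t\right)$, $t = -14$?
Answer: $4601730$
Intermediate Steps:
$L = -21913$ ($L = -7 - 21906 = -21913$)
$n{\left(k \right)} = -28 + 14 k \left(-14 + k\right)$ ($n{\left(k \right)} = -28 + 7 \left(k + k\right) \left(k - 14\right) = -28 + 7 \cdot 2 k \left(-14 + k\right) = -28 + 14 k \left(-14 + k\right)$)
$L n{\left(1 \right)} = - 21913 \left(-28 - 196 + 14 \cdot 1^{2}\right) = - 21913 \left(-28 - 196 + 14 \cdot 1\right) = - 21913 \left(-28 - 196 + 14\right) = \left(-21913\right) \left(-210\right) = 4601730$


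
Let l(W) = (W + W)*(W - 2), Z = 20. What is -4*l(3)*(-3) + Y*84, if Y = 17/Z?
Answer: 717/5 ≈ 143.40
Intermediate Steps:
Y = 17/20 ≈ 0.85000
l(W) = 2*W*(-2 + W) (l(W) = (2*W)*(-2 + W) = 2*W*(-2 + W))
-4*l(3)*(-3) + Y*84 = -8*3*(-2 + 3)*(-3) + (17/20)*84 = -8*3*(-3) + 357/5 = -4*6*(-3) + 357/5 = -24*(-3) + 357/5 = 72 + 357/5 = 717/5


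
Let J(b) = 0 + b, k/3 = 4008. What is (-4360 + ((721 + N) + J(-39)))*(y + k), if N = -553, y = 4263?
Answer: -68910297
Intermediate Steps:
k = 12024 (k = 3*4008 = 12024)
J(b) = b
(-4360 + ((721 + N) + J(-39)))*(y + k) = (-4360 + ((721 - 553) - 39))*(4263 + 12024) = (-4360 + (168 - 39))*16287 = (-4360 + 129)*16287 = -4231*16287 = -68910297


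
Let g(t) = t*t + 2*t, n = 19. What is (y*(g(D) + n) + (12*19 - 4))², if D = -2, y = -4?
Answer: 21904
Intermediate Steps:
g(t) = t² + 2*t
(y*(g(D) + n) + (12*19 - 4))² = (-4*(-2*(2 - 2) + 19) + (12*19 - 4))² = (-4*(-2*0 + 19) + (228 - 4))² = (-4*(0 + 19) + 224)² = (-4*19 + 224)² = (-76 + 224)² = 148² = 21904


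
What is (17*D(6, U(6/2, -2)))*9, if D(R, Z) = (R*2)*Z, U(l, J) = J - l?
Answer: -9180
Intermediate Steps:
D(R, Z) = 2*R*Z (D(R, Z) = (2*R)*Z = 2*R*Z)
(17*D(6, U(6/2, -2)))*9 = (17*(2*6*(-2 - 6/2)))*9 = (17*(2*6*(-2 - 1*3)))*9 = (17*(2*6*(-2 - 3)))*9 = (17*(2*6*(-5)))*9 = (17*(-60))*9 = -1020*9 = -9180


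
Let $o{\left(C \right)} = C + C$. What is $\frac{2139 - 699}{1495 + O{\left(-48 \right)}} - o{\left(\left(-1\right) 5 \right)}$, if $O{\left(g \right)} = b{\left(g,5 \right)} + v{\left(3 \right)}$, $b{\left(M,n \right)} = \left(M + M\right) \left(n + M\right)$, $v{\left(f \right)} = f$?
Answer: $\frac{28850}{2813} \approx 10.256$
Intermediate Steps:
$o{\left(C \right)} = 2 C$
$b{\left(M,n \right)} = 2 M \left(M + n\right)$
$O{\left(g \right)} = 3 + 2 g \left(5 + g\right)$ ($O{\left(g \right)} = 2 g \left(g + 5\right) + 3 = 2 g \left(5 + g\right) + 3 = 3 + 2 g \left(5 + g\right)$)
$\frac{2139 - 699}{1495 + O{\left(-48 \right)}} - o{\left(\left(-1\right) 5 \right)} = \frac{2139 - 699}{1495 + \left(3 + 2 \left(-48\right) \left(5 - 48\right)\right)} - 2 \left(\left(-1\right) 5\right) = \frac{1440}{1495 + \left(3 + 2 \left(-48\right) \left(-43\right)\right)} - 2 \left(-5\right) = \frac{1440}{1495 + \left(3 + 4128\right)} - -10 = \frac{1440}{1495 + 4131} + 10 = \frac{1440}{5626} + 10 = 1440 \cdot \frac{1}{5626} + 10 = \frac{720}{2813} + 10 = \frac{28850}{2813}$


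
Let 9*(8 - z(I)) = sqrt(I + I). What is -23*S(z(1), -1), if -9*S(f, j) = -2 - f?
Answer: -230/9 + 23*sqrt(2)/81 ≈ -25.154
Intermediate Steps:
z(I) = 8 - sqrt(2)*sqrt(I)/9 (z(I) = 8 - sqrt(I + I)/9 = 8 - sqrt(2)*sqrt(I)/9)
S(f, j) = 2/9 + f/9 (S(f, j) = -(-2 - f)/9 = 2/9 + f/9)
-23*S(z(1), -1) = -23*(2/9 + (8 - sqrt(2)*sqrt(1)/9)/9) = -23*(2/9 + (8 - 1/9*sqrt(2)*1)/9) = -23*(2/9 + (8 - sqrt(2)/9)/9) = -23*(2/9 + (8/9 - sqrt(2)/81)) = -23*(10/9 - sqrt(2)/81) = -230/9 + 23*sqrt(2)/81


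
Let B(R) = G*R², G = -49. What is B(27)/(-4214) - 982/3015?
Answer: 2113483/259290 ≈ 8.1510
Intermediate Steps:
B(R) = -49*R²
B(27)/(-4214) - 982/3015 = -49*27²/(-4214) - 982/3015 = -49*729*(-1/4214) - 982*1/3015 = -35721*(-1/4214) - 982/3015 = 729/86 - 982/3015 = 2113483/259290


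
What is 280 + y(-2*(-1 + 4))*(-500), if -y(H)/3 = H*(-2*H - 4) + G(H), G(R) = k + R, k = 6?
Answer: -71720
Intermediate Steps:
G(R) = 6 + R
y(H) = -18 - 3*H - 3*H*(-4 - 2*H) (y(H) = -3*(H*(-2*H - 4) + (6 + H)) = -3*(H*(-4 - 2*H) + (6 + H)) = -3*(6 + H + H*(-4 - 2*H)) = -18 - 3*H - 3*H*(-4 - 2*H))
280 + y(-2*(-1 + 4))*(-500) = 280 + (-18 + 6*(-2*(-1 + 4))² + 9*(-2*(-1 + 4)))*(-500) = 280 + (-18 + 6*(-2*3)² + 9*(-2*3))*(-500) = 280 + (-18 + 6*(-6)² + 9*(-6))*(-500) = 280 + (-18 + 6*36 - 54)*(-500) = 280 + (-18 + 216 - 54)*(-500) = 280 + 144*(-500) = 280 - 72000 = -71720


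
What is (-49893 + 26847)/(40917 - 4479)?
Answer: -3841/6073 ≈ -0.63247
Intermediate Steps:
(-49893 + 26847)/(40917 - 4479) = -23046/36438 = -23046*1/36438 = -3841/6073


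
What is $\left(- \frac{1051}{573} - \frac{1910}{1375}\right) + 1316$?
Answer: $\frac{206860789}{157575} \approx 1312.8$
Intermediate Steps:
$\left(- \frac{1051}{573} - \frac{1910}{1375}\right) + 1316 = \left(\left(-1051\right) \frac{1}{573} - \frac{382}{275}\right) + 1316 = \left(- \frac{1051}{573} - \frac{382}{275}\right) + 1316 = - \frac{507911}{157575} + 1316 = \frac{206860789}{157575}$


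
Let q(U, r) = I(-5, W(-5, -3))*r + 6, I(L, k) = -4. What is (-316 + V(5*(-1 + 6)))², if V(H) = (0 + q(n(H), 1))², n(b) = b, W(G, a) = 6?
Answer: 97344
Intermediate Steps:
q(U, r) = 6 - 4*r (q(U, r) = -4*r + 6 = 6 - 4*r)
V(H) = 4 (V(H) = (0 + (6 - 4*1))² = (0 + (6 - 4))² = (0 + 2)² = 2² = 4)
(-316 + V(5*(-1 + 6)))² = (-316 + 4)² = (-312)² = 97344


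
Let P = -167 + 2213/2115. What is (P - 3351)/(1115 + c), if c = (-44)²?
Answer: -7438357/6452865 ≈ -1.1527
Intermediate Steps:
c = 1936
P = -350992/2115 (P = -167 + 2213*(1/2115) = -167 + 2213/2115 = -350992/2115 ≈ -165.95)
(P - 3351)/(1115 + c) = (-350992/2115 - 3351)/(1115 + 1936) = -7438357/2115/3051 = -7438357/2115*1/3051 = -7438357/6452865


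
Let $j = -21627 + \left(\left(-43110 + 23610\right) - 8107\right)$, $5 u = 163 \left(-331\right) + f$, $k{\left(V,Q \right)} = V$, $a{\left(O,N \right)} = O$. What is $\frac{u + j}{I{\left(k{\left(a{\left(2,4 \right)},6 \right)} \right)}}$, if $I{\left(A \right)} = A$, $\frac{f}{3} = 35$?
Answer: $- \frac{150009}{5} \approx -30002.0$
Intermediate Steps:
$f = 105$ ($f = 3 \cdot 35 = 105$)
$u = - \frac{53848}{5}$ ($u = \frac{163 \left(-331\right) + 105}{5} = \frac{-53953 + 105}{5} = \frac{1}{5} \left(-53848\right) = - \frac{53848}{5} \approx -10770.0$)
$j = -49234$ ($j = -21627 - 27607 = -49234$)
$\frac{u + j}{I{\left(k{\left(a{\left(2,4 \right)},6 \right)} \right)}} = \frac{- \frac{53848}{5} - 49234}{2} = \left(- \frac{300018}{5}\right) \frac{1}{2} = - \frac{150009}{5}$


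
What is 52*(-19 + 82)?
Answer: 3276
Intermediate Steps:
52*(-19 + 82) = 52*63 = 3276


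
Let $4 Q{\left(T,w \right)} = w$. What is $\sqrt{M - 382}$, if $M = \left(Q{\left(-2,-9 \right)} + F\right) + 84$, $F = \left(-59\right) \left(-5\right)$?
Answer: $\frac{i \sqrt{21}}{2} \approx 2.2913 i$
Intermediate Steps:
$Q{\left(T,w \right)} = \frac{w}{4}$
$F = 295$
$M = \frac{1507}{4}$ ($M = \left(\frac{1}{4} \left(-9\right) + 295\right) + 84 = \left(- \frac{9}{4} + 295\right) + 84 = \frac{1171}{4} + 84 = \frac{1507}{4} \approx 376.75$)
$\sqrt{M - 382} = \sqrt{\frac{1507}{4} - 382} = \sqrt{- \frac{21}{4}} = \frac{i \sqrt{21}}{2}$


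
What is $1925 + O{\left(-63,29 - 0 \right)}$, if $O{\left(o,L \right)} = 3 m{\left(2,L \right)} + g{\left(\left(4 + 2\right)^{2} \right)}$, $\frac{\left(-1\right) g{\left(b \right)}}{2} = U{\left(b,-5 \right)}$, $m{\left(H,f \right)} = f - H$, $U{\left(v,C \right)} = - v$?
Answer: $2078$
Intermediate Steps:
$g{\left(b \right)} = 2 b$ ($g{\left(b \right)} = - 2 \left(- b\right) = 2 b$)
$O{\left(o,L \right)} = 66 + 3 L$ ($O{\left(o,L \right)} = 3 \left(L - 2\right) + 2 \left(4 + 2\right)^{2} = 3 \left(L - 2\right) + 2 \cdot 6^{2} = 3 \left(-2 + L\right) + 2 \cdot 36 = \left(-6 + 3 L\right) + 72 = 66 + 3 L$)
$1925 + O{\left(-63,29 - 0 \right)} = 1925 + \left(66 + 3 \left(29 - 0\right)\right) = 1925 + \left(66 + 3 \left(29 + 0\right)\right) = 1925 + \left(66 + 3 \cdot 29\right) = 1925 + \left(66 + 87\right) = 1925 + 153 = 2078$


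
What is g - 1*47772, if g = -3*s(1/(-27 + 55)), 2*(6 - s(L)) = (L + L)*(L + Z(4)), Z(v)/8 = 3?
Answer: -37465341/784 ≈ -47787.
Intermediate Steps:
Z(v) = 24 (Z(v) = 8*3 = 24)
s(L) = 6 - L*(24 + L) (s(L) = 6 - (L + L)*(L + 24)/2 = 6 - 2*L*(24 + L)/2 = 6 - L*(24 + L))
g = -12093/784 (g = -3*(6 - (1/(-27 + 55))**2 - 24/(-27 + 55)) = -3*(6 - (1/28)**2 - 24/28) = -3*(6 - (1/28)**2 - 24*1/28) = -3*(6 - 1*1/784 - 6/7) = -3*(6 - 1/784 - 6/7) = -3*4031/784 = -12093/784 ≈ -15.425)
g - 1*47772 = -12093/784 - 1*47772 = -12093/784 - 47772 = -37465341/784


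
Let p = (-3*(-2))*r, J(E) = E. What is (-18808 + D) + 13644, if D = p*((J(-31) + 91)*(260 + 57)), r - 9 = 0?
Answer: 1021916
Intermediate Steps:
r = 9 (r = 9 + 0 = 9)
p = 54 (p = -3*(-2)*9 = 6*9 = 54)
D = 1027080 (D = 54*((-31 + 91)*(260 + 57)) = 54*(60*317) = 54*19020 = 1027080)
(-18808 + D) + 13644 = (-18808 + 1027080) + 13644 = 1008272 + 13644 = 1021916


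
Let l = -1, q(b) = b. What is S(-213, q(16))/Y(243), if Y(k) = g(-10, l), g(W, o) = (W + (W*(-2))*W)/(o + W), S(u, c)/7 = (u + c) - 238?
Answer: -319/2 ≈ -159.50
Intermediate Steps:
S(u, c) = -1666 + 7*c + 7*u (S(u, c) = 7*((u + c) - 238) = 7*((c + u) - 238) = 7*(-238 + c + u) = -1666 + 7*c + 7*u)
g(W, o) = (W - 2*W²)/(W + o) (g(W, o) = (W + (-2*W)*W)/(W + o) = (W - 2*W²)/(W + o))
Y(k) = 210/11 (Y(k) = -10*(1 - 2*(-10))/(-10 - 1) = -10*(1 + 20)/(-11) = -10*(-1/11)*21 = 210/11)
S(-213, q(16))/Y(243) = (-1666 + 7*16 + 7*(-213))/(210/11) = (-1666 + 112 - 1491)*(11/210) = -3045*11/210 = -319/2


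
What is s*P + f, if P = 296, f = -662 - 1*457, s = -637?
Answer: -189671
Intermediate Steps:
f = -1119 (f = -662 - 457 = -1119)
s*P + f = -637*296 - 1119 = -188552 - 1119 = -189671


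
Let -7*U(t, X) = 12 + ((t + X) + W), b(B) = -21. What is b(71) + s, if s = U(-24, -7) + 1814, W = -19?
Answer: 12589/7 ≈ 1798.4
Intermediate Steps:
U(t, X) = 1 - X/7 - t/7 (U(t, X) = -(12 + ((t + X) - 19))/7 = -(12 + ((X + t) - 19))/7 = -(12 + (-19 + X + t))/7 = -(-7 + X + t)/7 = 1 - X/7 - t/7)
s = 12736/7 (s = (1 - ⅐*(-7) - ⅐*(-24)) + 1814 = (1 + 1 + 24/7) + 1814 = 38/7 + 1814 = 12736/7 ≈ 1819.4)
b(71) + s = -21 + 12736/7 = 12589/7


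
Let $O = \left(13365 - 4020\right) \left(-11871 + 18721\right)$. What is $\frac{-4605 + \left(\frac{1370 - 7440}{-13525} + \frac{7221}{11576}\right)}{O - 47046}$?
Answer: $- \frac{144163147331}{2002978863148320} \approx -7.1974 \cdot 10^{-5}$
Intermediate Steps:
$O = 64013250$ ($O = 9345 \cdot 6850 = 64013250$)
$\frac{-4605 + \left(\frac{1370 - 7440}{-13525} + \frac{7221}{11576}\right)}{O - 47046} = \frac{-4605 + \left(\frac{1370 - 7440}{-13525} + \frac{7221}{11576}\right)}{64013250 - 47046} = \frac{-4605 + \left(\left(1370 - 7440\right) \left(- \frac{1}{13525}\right) + 7221 \cdot \frac{1}{11576}\right)}{63966204} = \left(-4605 + \left(\left(-6070\right) \left(- \frac{1}{13525}\right) + \frac{7221}{11576}\right)\right) \frac{1}{63966204} = \left(-4605 + \left(\frac{1214}{2705} + \frac{7221}{11576}\right)\right) \frac{1}{63966204} = \left(-4605 + \frac{33586069}{31313080}\right) \frac{1}{63966204} = \left(- \frac{144163147331}{31313080}\right) \frac{1}{63966204} = - \frac{144163147331}{2002978863148320}$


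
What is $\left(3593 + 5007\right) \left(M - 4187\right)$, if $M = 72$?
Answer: $-35389000$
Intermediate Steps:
$\left(3593 + 5007\right) \left(M - 4187\right) = \left(3593 + 5007\right) \left(72 - 4187\right) = 8600 \left(-4115\right) = -35389000$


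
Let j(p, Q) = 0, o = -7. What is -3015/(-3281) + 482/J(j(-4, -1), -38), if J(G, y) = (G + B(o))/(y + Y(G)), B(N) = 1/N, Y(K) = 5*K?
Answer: 420666587/3281 ≈ 1.2821e+5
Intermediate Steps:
B(N) = 1/N
J(G, y) = (-1/7 + G)/(y + 5*G) (J(G, y) = (G + 1/(-7))/(y + 5*G) = (G - 1/7)/(y + 5*G) = (-1/7 + G)/(y + 5*G))
-3015/(-3281) + 482/J(j(-4, -1), -38) = -3015/(-3281) + 482/(((-1/7 + 0)/(-38 + 5*0))) = -3015*(-1/3281) + 482/((-1/7/(-38 + 0))) = 3015/3281 + 482/((-1/7/(-38))) = 3015/3281 + 482/((-1/38*(-1/7))) = 3015/3281 + 482/(1/266) = 3015/3281 + 482*266 = 3015/3281 + 128212 = 420666587/3281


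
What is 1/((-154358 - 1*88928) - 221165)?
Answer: -1/464451 ≈ -2.1531e-6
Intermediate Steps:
1/((-154358 - 1*88928) - 221165) = 1/((-154358 - 88928) - 221165) = 1/(-243286 - 221165) = 1/(-464451) = -1/464451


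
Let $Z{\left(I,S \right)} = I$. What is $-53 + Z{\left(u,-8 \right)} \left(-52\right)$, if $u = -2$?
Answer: $51$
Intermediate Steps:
$-53 + Z{\left(u,-8 \right)} \left(-52\right) = -53 - -104 = -53 + 104 = 51$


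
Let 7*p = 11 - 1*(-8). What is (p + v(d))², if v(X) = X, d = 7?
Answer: 4624/49 ≈ 94.367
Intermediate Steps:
p = 19/7 (p = (11 - 1*(-8))/7 = (11 + 8)/7 = (⅐)*19 = 19/7 ≈ 2.7143)
(p + v(d))² = (19/7 + 7)² = (68/7)² = 4624/49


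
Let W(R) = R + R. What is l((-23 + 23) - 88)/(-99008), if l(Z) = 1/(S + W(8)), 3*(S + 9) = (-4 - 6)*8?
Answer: 3/5841472 ≈ 5.1357e-7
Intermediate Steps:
S = -107/3 (S = -9 + ((-4 - 6)*8)/3 = -9 + (-10*8)/3 = -9 + (⅓)*(-80) = -9 - 80/3 = -107/3 ≈ -35.667)
W(R) = 2*R
l(Z) = -3/59 (l(Z) = 1/(-107/3 + 2*8) = 1/(-107/3 + 16) = 1/(-59/3) = -3/59)
l((-23 + 23) - 88)/(-99008) = -3/59/(-99008) = -3/59*(-1/99008) = 3/5841472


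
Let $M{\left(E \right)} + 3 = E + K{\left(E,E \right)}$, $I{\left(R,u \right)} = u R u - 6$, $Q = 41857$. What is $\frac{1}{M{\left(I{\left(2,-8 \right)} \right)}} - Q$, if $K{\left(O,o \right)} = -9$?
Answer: $- \frac{4604269}{110} \approx -41857.0$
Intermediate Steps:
$I{\left(R,u \right)} = -6 + R u^{2}$ ($I{\left(R,u \right)} = R u u - 6 = R u^{2} - 6 = -6 + R u^{2}$)
$M{\left(E \right)} = -12 + E$ ($M{\left(E \right)} = -3 + \left(E - 9\right) = -3 + \left(-9 + E\right) = -12 + E$)
$\frac{1}{M{\left(I{\left(2,-8 \right)} \right)}} - Q = \frac{1}{-12 - \left(6 - 2 \left(-8\right)^{2}\right)} - 41857 = \frac{1}{-12 + \left(-6 + 2 \cdot 64\right)} - 41857 = \frac{1}{-12 + \left(-6 + 128\right)} - 41857 = \frac{1}{-12 + 122} - 41857 = \frac{1}{110} - 41857 = - \frac{4604269}{110}$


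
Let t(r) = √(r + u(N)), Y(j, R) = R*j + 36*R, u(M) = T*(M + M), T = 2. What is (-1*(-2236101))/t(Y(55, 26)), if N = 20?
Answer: 2236101*√2446/2446 ≈ 45213.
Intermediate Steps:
u(M) = 4*M (u(M) = 2*(M + M) = 2*(2*M) = 4*M)
Y(j, R) = 36*R + R*j
t(r) = √(80 + r) (t(r) = √(r + 4*20) = √(r + 80) = √(80 + r))
(-1*(-2236101))/t(Y(55, 26)) = (-1*(-2236101))/(√(80 + 26*(36 + 55))) = 2236101/(√(80 + 26*91)) = 2236101/(√(80 + 2366)) = 2236101/(√2446) = 2236101*(√2446/2446) = 2236101*√2446/2446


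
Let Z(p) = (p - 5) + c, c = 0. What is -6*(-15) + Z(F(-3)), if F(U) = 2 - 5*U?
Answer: 102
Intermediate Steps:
Z(p) = -5 + p (Z(p) = (p - 5) + 0 = (-5 + p) + 0 = -5 + p)
-6*(-15) + Z(F(-3)) = -6*(-15) + (-5 + (2 - 5*(-3))) = 90 + (-5 + (2 + 15)) = 90 + (-5 + 17) = 90 + 12 = 102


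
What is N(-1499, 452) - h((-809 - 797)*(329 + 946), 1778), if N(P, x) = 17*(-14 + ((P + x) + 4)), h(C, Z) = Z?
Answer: -19747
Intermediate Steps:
N(P, x) = -170 + 17*P + 17*x (N(P, x) = 17*(-14 + (4 + P + x)) = 17*(-10 + P + x) = -170 + 17*P + 17*x)
N(-1499, 452) - h((-809 - 797)*(329 + 946), 1778) = (-170 + 17*(-1499) + 17*452) - 1*1778 = (-170 - 25483 + 7684) - 1778 = -17969 - 1778 = -19747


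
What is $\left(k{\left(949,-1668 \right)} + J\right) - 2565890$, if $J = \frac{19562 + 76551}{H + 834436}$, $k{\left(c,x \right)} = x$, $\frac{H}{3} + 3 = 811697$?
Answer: $- \frac{8394677000931}{3269518} \approx -2.5676 \cdot 10^{6}$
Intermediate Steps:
$H = 2435082$ ($H = -9 + 3 \cdot 811697 = -9 + 2435091 = 2435082$)
$J = \frac{96113}{3269518}$ ($J = \frac{19562 + 76551}{2435082 + 834436} = \frac{96113}{3269518} \approx 0.029397$)
$\left(k{\left(949,-1668 \right)} + J\right) - 2565890 = \left(-1668 + \frac{96113}{3269518}\right) - 2565890 = - \frac{5453459911}{3269518} - 2565890 = - \frac{8394677000931}{3269518}$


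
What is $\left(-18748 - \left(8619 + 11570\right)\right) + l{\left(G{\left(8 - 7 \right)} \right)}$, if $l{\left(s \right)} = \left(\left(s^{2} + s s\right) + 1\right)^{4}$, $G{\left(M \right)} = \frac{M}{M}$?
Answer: $-38856$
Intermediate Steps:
$G{\left(M \right)} = 1$
$l{\left(s \right)} = \left(1 + 2 s^{2}\right)^{4}$ ($l{\left(s \right)} = \left(\left(s^{2} + s^{2}\right) + 1\right)^{4} = \left(2 s^{2} + 1\right)^{4} = \left(1 + 2 s^{2}\right)^{4}$)
$\left(-18748 - \left(8619 + 11570\right)\right) + l{\left(G{\left(8 - 7 \right)} \right)} = \left(-18748 - \left(8619 + 11570\right)\right) + \left(1 + 2 \cdot 1^{2}\right)^{4} = \left(-18748 - 20189\right) + \left(1 + 2 \cdot 1\right)^{4} = \left(-18748 - 20189\right) + \left(1 + 2\right)^{4} = -38937 + 3^{4} = -38937 + 81 = -38856$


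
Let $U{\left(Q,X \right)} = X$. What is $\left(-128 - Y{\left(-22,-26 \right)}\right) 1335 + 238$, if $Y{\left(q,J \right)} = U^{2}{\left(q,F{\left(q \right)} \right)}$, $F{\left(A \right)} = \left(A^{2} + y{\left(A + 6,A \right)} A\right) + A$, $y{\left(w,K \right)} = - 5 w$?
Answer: $-2249383982$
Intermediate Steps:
$F{\left(A \right)} = A + A^{2} + A \left(-30 - 5 A\right)$ ($F{\left(A \right)} = \left(A^{2} + - 5 \left(A + 6\right) A\right) + A = \left(A^{2} + - 5 \left(6 + A\right) A\right) + A = \left(A^{2} + \left(-30 - 5 A\right) A\right) + A = \left(A^{2} + A \left(-30 - 5 A\right)\right) + A = A + A^{2} + A \left(-30 - 5 A\right)$)
$Y{\left(q,J \right)} = q^{2} \left(-29 - 4 q\right)^{2}$ ($Y{\left(q,J \right)} = \left(q \left(-29 - 4 q\right)\right)^{2} = q^{2} \left(-29 - 4 q\right)^{2}$)
$\left(-128 - Y{\left(-22,-26 \right)}\right) 1335 + 238 = \left(-128 - \left(-22\right)^{2} \left(29 + 4 \left(-22\right)\right)^{2}\right) 1335 + 238 = \left(-128 - 484 \left(29 - 88\right)^{2}\right) 1335 + 238 = \left(-128 - 484 \left(-59\right)^{2}\right) 1335 + 238 = \left(-128 - 484 \cdot 3481\right) 1335 + 238 = \left(-128 - 1684804\right) 1335 + 238 = \left(-1684932\right) 1335 + 238 = -2249384220 + 238 = -2249383982$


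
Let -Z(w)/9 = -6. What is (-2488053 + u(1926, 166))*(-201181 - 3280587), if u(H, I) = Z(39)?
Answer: 8662635302232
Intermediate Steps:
Z(w) = 54 (Z(w) = -9*(-6) = 54)
u(H, I) = 54
(-2488053 + u(1926, 166))*(-201181 - 3280587) = (-2488053 + 54)*(-201181 - 3280587) = -2487999*(-3481768) = 8662635302232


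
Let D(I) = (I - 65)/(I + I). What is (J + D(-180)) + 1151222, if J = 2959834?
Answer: 295996081/72 ≈ 4.1111e+6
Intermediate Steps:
D(I) = (-65 + I)/(2*I) (D(I) = (-65 + I)/((2*I)) = (-65 + I)*(1/(2*I)) = (-65 + I)/(2*I))
(J + D(-180)) + 1151222 = (2959834 + (1/2)*(-65 - 180)/(-180)) + 1151222 = (2959834 + (1/2)*(-1/180)*(-245)) + 1151222 = (2959834 + 49/72) + 1151222 = 213108097/72 + 1151222 = 295996081/72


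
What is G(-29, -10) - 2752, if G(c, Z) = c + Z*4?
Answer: -2821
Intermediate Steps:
G(c, Z) = c + 4*Z
G(-29, -10) - 2752 = (-29 + 4*(-10)) - 2752 = (-29 - 40) - 2752 = -69 - 2752 = -2821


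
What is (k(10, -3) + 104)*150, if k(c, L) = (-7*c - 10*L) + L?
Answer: 9150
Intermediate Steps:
k(c, L) = -9*L - 7*c (k(c, L) = (-10*L - 7*c) + L = -9*L - 7*c)
(k(10, -3) + 104)*150 = ((-9*(-3) - 7*10) + 104)*150 = ((27 - 70) + 104)*150 = (-43 + 104)*150 = 61*150 = 9150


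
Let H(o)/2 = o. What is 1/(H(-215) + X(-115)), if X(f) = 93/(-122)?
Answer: -122/52553 ≈ -0.0023215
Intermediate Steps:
H(o) = 2*o
X(f) = -93/122 (X(f) = 93*(-1/122) = -93/122)
1/(H(-215) + X(-115)) = 1/(2*(-215) - 93/122) = 1/(-430 - 93/122) = 1/(-52553/122) = -122/52553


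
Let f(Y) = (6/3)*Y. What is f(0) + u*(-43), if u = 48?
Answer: -2064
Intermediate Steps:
f(Y) = 2*Y (f(Y) = (6*(1/3))*Y = 2*Y)
f(0) + u*(-43) = 2*0 + 48*(-43) = 0 - 2064 = -2064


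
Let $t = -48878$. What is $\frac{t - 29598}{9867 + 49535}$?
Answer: $- \frac{39238}{29701} \approx -1.3211$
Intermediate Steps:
$\frac{t - 29598}{9867 + 49535} = \frac{-48878 - 29598}{9867 + 49535} = - \frac{78476}{59402} = \left(-78476\right) \frac{1}{59402} = - \frac{39238}{29701}$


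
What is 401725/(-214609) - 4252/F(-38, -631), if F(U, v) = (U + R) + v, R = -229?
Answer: 275884209/96359441 ≈ 2.8631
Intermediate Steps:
F(U, v) = -229 + U + v (F(U, v) = (U - 229) + v = (-229 + U) + v = -229 + U + v)
401725/(-214609) - 4252/F(-38, -631) = 401725/(-214609) - 4252/(-229 - 38 - 631) = 401725*(-1/214609) - 4252/(-898) = -401725/214609 - 4252*(-1/898) = -401725/214609 + 2126/449 = 275884209/96359441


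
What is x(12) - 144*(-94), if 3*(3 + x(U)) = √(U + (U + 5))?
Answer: 13533 + √29/3 ≈ 13535.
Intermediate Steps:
x(U) = -3 + √(5 + 2*U)/3 (x(U) = -3 + √(U + (U + 5))/3 = -3 + √(U + (5 + U))/3 = -3 + √(5 + 2*U)/3)
x(12) - 144*(-94) = (-3 + √(5 + 2*12)/3) - 144*(-94) = (-3 + √(5 + 24)/3) + 13536 = (-3 + √29/3) + 13536 = 13533 + √29/3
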